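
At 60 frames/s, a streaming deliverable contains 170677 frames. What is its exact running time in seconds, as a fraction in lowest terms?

170677/60 seconds

Running time = 170677 ÷ (60) = 170677 × 1/60 = 170677/60 s.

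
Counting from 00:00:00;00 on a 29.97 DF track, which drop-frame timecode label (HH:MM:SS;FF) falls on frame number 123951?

Each 10-minute DF block holds 10 × 60 × 30 − 9 × 2 = 17982 frames. 123951 ÷ 17982 → 6 full blocks, remainder 16059.
Within the partial block the first minute is 1800 frames and each further minute 1798, so 8 further minute boundaries passed. Total skipped labels = 18 × 6 + 2 × 8 = 124.
Non-drop label index = 123951 + 124 = 124075; at 30 labels/s that is 01:08:55:25, i.e. DF 01:08:55;25.

01:08:55;25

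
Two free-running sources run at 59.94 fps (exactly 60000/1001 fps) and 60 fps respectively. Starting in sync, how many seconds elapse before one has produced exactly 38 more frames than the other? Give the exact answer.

The gap grows by |60 − 60000/1001| = 60/1001 frames per second.
Time for a 38-frame gap: 38 ÷ (60/1001) = 19019/30 s.

19019/30 seconds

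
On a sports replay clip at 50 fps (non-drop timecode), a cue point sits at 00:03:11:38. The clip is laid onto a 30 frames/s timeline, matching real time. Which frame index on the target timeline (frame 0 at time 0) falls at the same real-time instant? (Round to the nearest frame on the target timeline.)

Source frame index: (0×3600 + 3×60 + 11) × 50 + 38 = 9588.
Real time: 9588 / (50) = 4794/25 s.
Target frame: (4794/25) × (30) = 28764/5 ≈ 5752.800 → 5753.

frame 5753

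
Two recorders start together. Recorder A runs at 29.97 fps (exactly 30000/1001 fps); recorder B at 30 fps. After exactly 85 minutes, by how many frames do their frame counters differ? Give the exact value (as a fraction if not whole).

85 min = 5100 s.
A emits 30000/1001 × 5100 = 153000000/1001 frames; B emits 30 × 5100 = 153000.
Difference = 153000/1001 frames (≈ 152.8472); B is ahead of A.

153000/1001 frames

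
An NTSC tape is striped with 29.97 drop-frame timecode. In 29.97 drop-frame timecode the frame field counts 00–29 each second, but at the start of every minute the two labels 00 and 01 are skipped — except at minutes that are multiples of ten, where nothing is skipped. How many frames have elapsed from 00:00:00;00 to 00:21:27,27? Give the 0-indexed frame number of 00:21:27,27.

Complete 10-minute blocks: 2, each 17982 frames → 35964.
Remaining 1 whole minute in the current block: 1800 + 0 × 1798 = 1800 frames.
Within the current minute: 27 × 30 + 27 − 2 = 835 (labels ;00/;01 skipped at this minute). Total = 35964 + 1800 + 835 = 38599.

38599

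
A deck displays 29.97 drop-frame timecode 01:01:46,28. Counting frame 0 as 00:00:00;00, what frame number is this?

As if non-drop at 30 labels/s: (1 × 3600 + 1 × 60 + 46) × 30 + 28 = 111208.
Minute boundaries passed: 61; those not divisible by 10: 61 − 6 = 55; dropped labels = 2 × 55 = 110.
Actual frame index = 111208 − 110 = 111098.

111098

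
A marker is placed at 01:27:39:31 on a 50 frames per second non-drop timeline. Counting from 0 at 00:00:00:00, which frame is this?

Total seconds to the label: (1 × 3600 + 27 × 60 + 39) = 5259.
Frame index = 5259 × 50 + 31 = 262981.

frame 262981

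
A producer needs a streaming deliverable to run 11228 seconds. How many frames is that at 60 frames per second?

Frames = 11228 × 60 = 673680.

673680 frames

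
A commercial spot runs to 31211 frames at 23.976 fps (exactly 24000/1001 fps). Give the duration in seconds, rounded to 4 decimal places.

1301.7588 seconds

Running time = 31211 × 1001/24000 = 31242211/24000 s ≈ 1301.7588 s.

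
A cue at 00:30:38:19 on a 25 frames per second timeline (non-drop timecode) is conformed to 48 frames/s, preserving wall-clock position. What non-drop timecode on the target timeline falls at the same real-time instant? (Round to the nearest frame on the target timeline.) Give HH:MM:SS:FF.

Source frame index: (0×3600 + 30×60 + 38) × 25 + 19 = 45969.
Real time: 45969 / (25) = 45969/25 s.
Target frame: (45969/25) × (48) = 2206512/25 ≈ 88260.480 → 88260.
At 48 labels/s: frame 88260 → 00:30:38:36.

00:30:38:36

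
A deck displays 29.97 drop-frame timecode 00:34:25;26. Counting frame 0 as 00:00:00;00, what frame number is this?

61914

As if non-drop at 30 labels/s: (0 × 3600 + 34 × 60 + 25) × 30 + 26 = 61976.
Minute boundaries passed: 34; those not divisible by 10: 34 − 3 = 31; dropped labels = 2 × 31 = 62.
Actual frame index = 61976 − 62 = 61914.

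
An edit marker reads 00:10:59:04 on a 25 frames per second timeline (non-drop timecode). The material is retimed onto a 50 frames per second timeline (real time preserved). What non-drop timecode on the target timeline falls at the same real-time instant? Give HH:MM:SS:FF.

Source frame index: (0×3600 + 10×60 + 59) × 25 + 4 = 16479.
Real time: 16479 / (25) = 16479/25 s.
Target frame: (16479/25) × (50) = 32958.
At 50 labels/s: frame 32958 → 00:10:59:08.

00:10:59:08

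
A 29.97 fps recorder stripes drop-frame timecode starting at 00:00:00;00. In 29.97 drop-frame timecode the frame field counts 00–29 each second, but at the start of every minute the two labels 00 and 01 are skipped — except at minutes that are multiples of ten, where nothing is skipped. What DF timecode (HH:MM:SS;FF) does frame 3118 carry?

Ten DF minutes hold 17982 frames, so frame 3118 lies in block 0 (frames 0–17981) with 3118 frames into that block.
The block's first minute is 1800 frames and the rest 1798 each; 3118 frames reaches minute 1, so 0 × 18 + 1 × 2 = 2 labels have been skipped so far.
Adding those back, label number 3118 + 2 = 3120 at 30 labels/s is 104 s + 0 f = 0 h 1 min 44 s frame 0, i.e. 00:01:44;00.

00:01:44;00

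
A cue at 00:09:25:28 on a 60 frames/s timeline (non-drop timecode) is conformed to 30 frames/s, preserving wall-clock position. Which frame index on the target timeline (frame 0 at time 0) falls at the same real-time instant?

frame 16964

Source frame index: (0×3600 + 9×60 + 25) × 60 + 28 = 33928.
Real time: 33928 / (60) = 8482/15 s.
Target frame: (8482/15) × (30) = 16964.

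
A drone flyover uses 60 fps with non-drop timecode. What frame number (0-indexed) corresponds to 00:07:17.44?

Total seconds to the label: (0 × 3600 + 7 × 60 + 17) = 437.
Frame index = 437 × 60 + 44 = 26264.

frame 26264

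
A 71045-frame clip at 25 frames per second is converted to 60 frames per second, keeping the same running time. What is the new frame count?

170508 frames

Target frames = source frames × (target rate / source rate) = 71045 × (60)/(25) = 71045 × 12/5 = 170508.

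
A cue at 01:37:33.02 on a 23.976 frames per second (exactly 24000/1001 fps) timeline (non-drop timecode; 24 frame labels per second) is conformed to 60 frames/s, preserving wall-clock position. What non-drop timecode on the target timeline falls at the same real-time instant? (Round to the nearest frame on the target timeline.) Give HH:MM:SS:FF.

01:37:38:56

Source frame index: (1×3600 + 37×60 + 33) × 24 + 2 = 140474.
Real time: 140474 / (24000/1001) = 70307237/12000 s.
Target frame: (70307237/12000) × (60) = 70307237/200 ≈ 351536.185 → 351536.
At 60 labels/s: frame 351536 → 01:37:38:56.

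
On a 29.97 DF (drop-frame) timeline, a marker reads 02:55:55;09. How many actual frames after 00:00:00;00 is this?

Complete 10-minute blocks: 17, each 17982 frames → 305694.
Remaining 5 whole minutes in the current block: 1800 + 4 × 1798 = 8992 frames.
Within the current minute: 55 × 30 + 9 − 2 = 1657 (labels ;00/;01 skipped at this minute). Total = 305694 + 8992 + 1657 = 316343.

316343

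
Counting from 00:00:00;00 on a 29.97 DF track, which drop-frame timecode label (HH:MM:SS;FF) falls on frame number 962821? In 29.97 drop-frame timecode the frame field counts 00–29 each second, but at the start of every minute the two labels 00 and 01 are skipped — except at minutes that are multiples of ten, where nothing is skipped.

08:55:26;05

Ten DF minutes hold 17982 frames, so frame 962821 lies in block 53 (frames 953046–971027) with 9775 frames into that block.
The block's first minute is 1800 frames and the rest 1798 each; 9775 frames reaches minute 5, so 53 × 18 + 5 × 2 = 964 labels have been skipped so far.
Adding those back, label number 962821 + 964 = 963785 at 30 labels/s is 32126 s + 5 f = 8 h 55 min 26 s frame 5, i.e. 08:55:26;05.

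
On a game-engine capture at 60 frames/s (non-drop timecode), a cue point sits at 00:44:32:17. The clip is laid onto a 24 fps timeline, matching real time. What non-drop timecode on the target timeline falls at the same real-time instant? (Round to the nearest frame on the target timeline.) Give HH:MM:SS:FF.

Source frame index: (0×3600 + 44×60 + 32) × 60 + 17 = 160337.
Real time: 160337 / (60) = 160337/60 s.
Target frame: (160337/60) × (24) = 320674/5 ≈ 64134.800 → 64135.
At 24 labels/s: frame 64135 → 00:44:32:07.

00:44:32:07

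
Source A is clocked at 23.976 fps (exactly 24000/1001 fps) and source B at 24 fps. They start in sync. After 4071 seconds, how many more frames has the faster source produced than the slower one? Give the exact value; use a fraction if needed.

97704/1001 frames

A emits 24000/1001 × 4071 = 97704000/1001 frames; B emits 24 × 4071 = 97704.
Difference = 97704/1001 frames (≈ 97.6064); B is ahead of A.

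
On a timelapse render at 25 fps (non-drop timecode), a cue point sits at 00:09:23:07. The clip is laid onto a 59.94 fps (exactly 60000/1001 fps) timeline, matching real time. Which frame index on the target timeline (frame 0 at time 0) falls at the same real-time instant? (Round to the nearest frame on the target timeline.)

Source frame index: (0×3600 + 9×60 + 23) × 25 + 7 = 14082.
Real time: 14082 / (25) = 14082/25 s.
Target frame: (14082/25) × (60000/1001) = 33796800/1001 ≈ 33763.037 → 33763.

frame 33763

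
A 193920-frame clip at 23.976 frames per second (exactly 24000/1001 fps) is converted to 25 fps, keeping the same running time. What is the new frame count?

202202 frames

Target frames = source frames × (target rate / source rate) = 193920 × (25)/(24000/1001) = 193920 × 1001/960 = 202202.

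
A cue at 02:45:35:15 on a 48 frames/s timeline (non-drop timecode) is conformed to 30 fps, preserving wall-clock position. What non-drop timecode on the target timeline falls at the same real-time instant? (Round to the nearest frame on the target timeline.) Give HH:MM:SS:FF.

Source frame index: (2×3600 + 45×60 + 35) × 48 + 15 = 476895.
Real time: 476895 / (48) = 158965/16 s.
Target frame: (158965/16) × (30) = 2384475/8 ≈ 298059.375 → 298059.
At 30 labels/s: frame 298059 → 02:45:35:09.

02:45:35:09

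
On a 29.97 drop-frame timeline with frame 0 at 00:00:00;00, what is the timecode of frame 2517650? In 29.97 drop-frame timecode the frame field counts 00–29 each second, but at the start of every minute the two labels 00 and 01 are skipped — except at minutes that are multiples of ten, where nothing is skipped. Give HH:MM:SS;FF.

Ten DF minutes hold 17982 frames, so frame 2517650 lies in block 140 (frames 2517480–2535461) with 170 frames into that block.
The block's first minute is 1800 frames and the rest 1798 each; 170 frames reaches minute 0, so 140 × 18 + 0 × 2 = 2520 labels have been skipped so far.
Adding those back, label number 2517650 + 2520 = 2520170 at 30 labels/s is 84005 s + 20 f = 23 h 20 min 5 s frame 20, i.e. 23:20:05;20.

23:20:05;20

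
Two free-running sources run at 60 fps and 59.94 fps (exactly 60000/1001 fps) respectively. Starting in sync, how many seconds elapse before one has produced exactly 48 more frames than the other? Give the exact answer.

The gap grows by |60000/1001 − 60| = 60/1001 frames per second.
Time for a 48-frame gap: 48 ÷ (60/1001) = 800.8 s.

800.8 seconds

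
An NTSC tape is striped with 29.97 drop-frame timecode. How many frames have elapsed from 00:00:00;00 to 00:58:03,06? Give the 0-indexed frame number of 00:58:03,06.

As if non-drop at 30 labels/s: (0 × 3600 + 58 × 60 + 3) × 30 + 6 = 104496.
Minute boundaries passed: 58; those not divisible by 10: 58 − 5 = 53; dropped labels = 2 × 53 = 106.
Actual frame index = 104496 − 106 = 104390.

104390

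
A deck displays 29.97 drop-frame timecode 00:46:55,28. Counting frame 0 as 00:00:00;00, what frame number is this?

Complete 10-minute blocks: 4, each 17982 frames → 71928.
Remaining 6 whole minutes in the current block: 1800 + 5 × 1798 = 10790 frames.
Within the current minute: 55 × 30 + 28 − 2 = 1676 (labels ;00/;01 skipped at this minute). Total = 71928 + 10790 + 1676 = 84394.

84394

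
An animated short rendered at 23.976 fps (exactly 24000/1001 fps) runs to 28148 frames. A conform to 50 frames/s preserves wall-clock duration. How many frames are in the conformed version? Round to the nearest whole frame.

Frames at target rate = 28148 × (50) / (24000/1001) = 7044037/120 ≈ 58700.308.
Nearest whole frame: 58700.

58700 frames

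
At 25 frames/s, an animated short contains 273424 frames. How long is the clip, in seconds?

10936.96 seconds

Running time = 273424 / (25) = 10936.96 s.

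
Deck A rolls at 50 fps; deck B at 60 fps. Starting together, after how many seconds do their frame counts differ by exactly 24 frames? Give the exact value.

The gap grows by |60 − 50| = 10 frames per second.
Time for a 24-frame gap: 24 ÷ (10) = 2.4 s.

2.4 seconds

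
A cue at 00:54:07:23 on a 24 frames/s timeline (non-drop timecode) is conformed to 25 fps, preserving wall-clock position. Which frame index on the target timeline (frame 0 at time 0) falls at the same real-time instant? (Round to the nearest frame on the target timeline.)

Source frame index: (0×3600 + 54×60 + 7) × 24 + 23 = 77951.
Real time: 77951 / (24) = 77951/24 s.
Target frame: (77951/24) × (25) = 1948775/24 ≈ 81198.958 → 81199.

frame 81199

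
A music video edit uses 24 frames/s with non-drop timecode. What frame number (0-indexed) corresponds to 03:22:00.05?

290885

Total seconds to the label: (3 × 3600 + 22 × 60 + 0) = 12120.
Frame index = 12120 × 24 + 5 = 290885.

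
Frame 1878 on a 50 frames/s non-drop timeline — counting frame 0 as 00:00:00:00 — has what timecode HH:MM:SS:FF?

1878 ÷ 50 = 37 full seconds, remainder 28 frames.
37 s = 0 h 0 min 37 s.
Timecode: 00:00:37:28.

00:00:37:28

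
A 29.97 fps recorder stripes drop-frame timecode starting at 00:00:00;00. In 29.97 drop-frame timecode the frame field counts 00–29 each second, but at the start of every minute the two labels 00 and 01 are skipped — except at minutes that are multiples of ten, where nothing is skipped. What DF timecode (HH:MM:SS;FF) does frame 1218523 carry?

Ten DF minutes hold 17982 frames, so frame 1218523 lies in block 67 (frames 1204794–1222775) with 13729 frames into that block.
The block's first minute is 1800 frames and the rest 1798 each; 13729 frames reaches minute 7, so 67 × 18 + 7 × 2 = 1220 labels have been skipped so far.
Adding those back, label number 1218523 + 1220 = 1219743 at 30 labels/s is 40658 s + 3 f = 11 h 17 min 38 s frame 3, i.e. 11:17:38;03.

11:17:38;03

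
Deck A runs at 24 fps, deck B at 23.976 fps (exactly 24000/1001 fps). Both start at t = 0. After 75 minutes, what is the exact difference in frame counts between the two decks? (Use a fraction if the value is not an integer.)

75 min = 4500 s.
A emits 24 × 4500 = 108000 frames; B emits 24000/1001 × 4500 = 108000000/1001.
Difference = 108000/1001 frames (≈ 107.8921); B is behind A.

108000/1001 frames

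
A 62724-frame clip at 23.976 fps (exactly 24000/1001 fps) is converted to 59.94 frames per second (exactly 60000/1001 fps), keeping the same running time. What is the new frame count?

Target frames = source frames × (target rate / source rate) = 62724 × (60000/1001)/(24000/1001) = 62724 × 5/2 = 156810.

156810 frames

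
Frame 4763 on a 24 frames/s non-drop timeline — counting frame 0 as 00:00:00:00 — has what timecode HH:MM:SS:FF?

00:03:18:11

4763 ÷ 24 = 198 full seconds, remainder 11 frames.
198 s = 0 h 3 min 18 s.
Timecode: 00:03:18:11.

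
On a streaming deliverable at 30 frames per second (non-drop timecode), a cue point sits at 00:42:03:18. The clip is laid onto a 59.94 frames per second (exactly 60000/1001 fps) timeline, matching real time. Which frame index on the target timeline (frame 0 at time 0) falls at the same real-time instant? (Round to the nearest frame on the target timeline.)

frame 151265

Source frame index: (0×3600 + 42×60 + 3) × 30 + 18 = 75708.
Real time: 75708 / (30) = 12618/5 s.
Target frame: (12618/5) × (60000/1001) = 151416000/1001 ≈ 151264.735 → 151265.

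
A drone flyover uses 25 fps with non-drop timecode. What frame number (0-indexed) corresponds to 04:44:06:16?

frame 426166

Total seconds to the label: (4 × 3600 + 44 × 60 + 6) = 17046.
Frame index = 17046 × 25 + 16 = 426166.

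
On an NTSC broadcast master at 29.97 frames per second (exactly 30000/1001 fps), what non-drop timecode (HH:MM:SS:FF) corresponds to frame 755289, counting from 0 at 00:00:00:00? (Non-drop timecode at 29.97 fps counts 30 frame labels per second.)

755289 ÷ 30 = 25176 full seconds, remainder 9 frames.
25176 s = 6 h 59 min 36 s.
Timecode: 06:59:36:09.

06:59:36:09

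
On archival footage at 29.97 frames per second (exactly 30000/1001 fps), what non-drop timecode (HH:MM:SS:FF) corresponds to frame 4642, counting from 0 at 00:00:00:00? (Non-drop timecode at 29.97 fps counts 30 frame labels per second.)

00:02:34:22

4642 ÷ 30 = 154 full seconds, remainder 22 frames.
154 s = 0 h 2 min 34 s.
Timecode: 00:02:34:22.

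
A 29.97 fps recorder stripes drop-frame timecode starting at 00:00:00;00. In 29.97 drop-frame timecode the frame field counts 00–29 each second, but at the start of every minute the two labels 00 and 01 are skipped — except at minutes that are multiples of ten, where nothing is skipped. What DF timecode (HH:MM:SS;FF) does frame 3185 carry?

00:01:46;07

Ten DF minutes hold 17982 frames, so frame 3185 lies in block 0 (frames 0–17981) with 3185 frames into that block.
The block's first minute is 1800 frames and the rest 1798 each; 3185 frames reaches minute 1, so 0 × 18 + 1 × 2 = 2 labels have been skipped so far.
Adding those back, label number 3185 + 2 = 3187 at 30 labels/s is 106 s + 7 f = 0 h 1 min 46 s frame 7, i.e. 00:01:46;07.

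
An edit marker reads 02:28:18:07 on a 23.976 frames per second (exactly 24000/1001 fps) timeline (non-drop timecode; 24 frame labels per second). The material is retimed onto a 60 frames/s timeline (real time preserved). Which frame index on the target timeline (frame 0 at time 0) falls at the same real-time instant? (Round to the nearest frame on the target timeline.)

frame 534431

Source frame index: (2×3600 + 28×60 + 18) × 24 + 7 = 213559.
Real time: 213559 / (24000/1001) = 213772559/24000 s.
Target frame: (213772559/24000) × (60) = 213772559/400 ≈ 534431.397 → 534431.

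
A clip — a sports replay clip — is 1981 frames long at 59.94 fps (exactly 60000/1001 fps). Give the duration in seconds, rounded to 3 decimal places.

Running time = 1981 × 1001/60000 = 1982981/60000 s ≈ 33.050 s.

33.050 seconds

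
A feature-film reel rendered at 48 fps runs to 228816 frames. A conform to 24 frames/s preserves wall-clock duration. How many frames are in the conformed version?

114408 frames

Frames at target rate = 228816 × (24) / (48) = 114408.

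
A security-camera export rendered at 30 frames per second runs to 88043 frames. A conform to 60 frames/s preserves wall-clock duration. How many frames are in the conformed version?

Target frames = source frames × (target rate / source rate) = 88043 × (60)/(30) = 88043 × 2 = 176086.

176086 frames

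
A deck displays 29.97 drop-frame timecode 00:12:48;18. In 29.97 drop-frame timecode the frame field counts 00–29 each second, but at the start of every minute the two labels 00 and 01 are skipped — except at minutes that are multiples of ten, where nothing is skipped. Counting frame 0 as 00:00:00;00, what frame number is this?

23036

Complete 10-minute blocks: 1, each 17982 frames → 17982.
Remaining 2 whole minutes in the current block: 1800 + 1 × 1798 = 3598 frames.
Within the current minute: 48 × 30 + 18 − 2 = 1456 (labels ;00/;01 skipped at this minute). Total = 17982 + 3598 + 1456 = 23036.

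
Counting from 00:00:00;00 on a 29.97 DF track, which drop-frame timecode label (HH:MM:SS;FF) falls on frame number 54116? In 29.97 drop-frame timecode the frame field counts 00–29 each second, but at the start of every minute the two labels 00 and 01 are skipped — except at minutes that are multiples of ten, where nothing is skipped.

00:30:05;20

Each 10-minute DF block holds 10 × 60 × 30 − 9 × 2 = 17982 frames. 54116 ÷ 17982 → 3 full blocks, remainder 170.
Within the partial block the first minute is 1800 frames and each further minute 1798, so 0 further minute boundaries passed. Total skipped labels = 18 × 3 + 2 × 0 = 54.
Non-drop label index = 54116 + 54 = 54170; at 30 labels/s that is 00:30:05:20, i.e. DF 00:30:05;20.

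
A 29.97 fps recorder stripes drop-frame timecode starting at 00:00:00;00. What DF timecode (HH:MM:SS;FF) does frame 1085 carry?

Ten DF minutes hold 17982 frames, so frame 1085 lies in block 0 (frames 0–17981) with 1085 frames into that block.
The block's first minute is 1800 frames and the rest 1798 each; 1085 frames reaches minute 0, so 0 × 18 + 0 × 2 = 0 labels have been skipped so far.
Adding those back, label number 1085 + 0 = 1085 at 30 labels/s is 36 s + 5 f = 0 h 0 min 36 s frame 5, i.e. 00:00:36;05.

00:00:36;05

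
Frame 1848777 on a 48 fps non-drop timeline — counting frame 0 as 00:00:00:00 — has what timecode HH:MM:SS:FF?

1848777 ÷ 48 = 38516 full seconds, remainder 9 frames.
38516 s = 10 h 41 min 56 s.
Timecode: 10:41:56:09.

10:41:56:09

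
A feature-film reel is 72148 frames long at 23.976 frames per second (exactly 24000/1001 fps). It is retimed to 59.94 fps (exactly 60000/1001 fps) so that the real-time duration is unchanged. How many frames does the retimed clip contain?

180370 frames

Target frames = source frames × (target rate / source rate) = 72148 × (60000/1001)/(24000/1001) = 72148 × 5/2 = 180370.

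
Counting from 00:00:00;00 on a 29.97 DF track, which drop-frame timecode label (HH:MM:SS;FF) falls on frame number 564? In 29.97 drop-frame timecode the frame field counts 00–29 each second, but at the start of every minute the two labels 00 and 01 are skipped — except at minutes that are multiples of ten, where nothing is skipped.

00:00:18;24

Ten DF minutes hold 17982 frames, so frame 564 lies in block 0 (frames 0–17981) with 564 frames into that block.
The block's first minute is 1800 frames and the rest 1798 each; 564 frames reaches minute 0, so 0 × 18 + 0 × 2 = 0 labels have been skipped so far.
Adding those back, label number 564 + 0 = 564 at 30 labels/s is 18 s + 24 f = 0 h 0 min 18 s frame 24, i.e. 00:00:18;24.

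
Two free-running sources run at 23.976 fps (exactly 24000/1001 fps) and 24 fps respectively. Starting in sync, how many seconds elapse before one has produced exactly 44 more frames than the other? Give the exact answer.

The gap grows by |24 − 24000/1001| = 24/1001 frames per second.
Time for a 44-frame gap: 44 ÷ (24/1001) = 11011/6 s.

11011/6 seconds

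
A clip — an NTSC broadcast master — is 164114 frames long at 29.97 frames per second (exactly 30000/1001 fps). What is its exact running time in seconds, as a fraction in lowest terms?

82139057/15000 seconds

Running time = 164114 ÷ (30000/1001) = 164114 × 1001/30000 = 82139057/15000 s.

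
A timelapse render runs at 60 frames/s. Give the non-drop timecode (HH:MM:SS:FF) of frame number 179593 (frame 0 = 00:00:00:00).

179593 ÷ 60 = 2993 full seconds, remainder 13 frames.
2993 s = 0 h 49 min 53 s.
Timecode: 00:49:53:13.

00:49:53:13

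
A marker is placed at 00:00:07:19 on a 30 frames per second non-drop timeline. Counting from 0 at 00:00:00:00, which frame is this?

frame 229

Total seconds to the label: (0 × 3600 + 0 × 60 + 7) = 7.
Frame index = 7 × 30 + 19 = 229.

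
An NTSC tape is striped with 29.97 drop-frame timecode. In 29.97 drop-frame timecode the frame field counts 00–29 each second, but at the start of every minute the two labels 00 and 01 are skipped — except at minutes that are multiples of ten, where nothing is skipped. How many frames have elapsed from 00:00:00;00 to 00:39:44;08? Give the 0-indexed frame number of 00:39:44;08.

As if non-drop at 30 labels/s: (0 × 3600 + 39 × 60 + 44) × 30 + 8 = 71528.
Minute boundaries passed: 39; those not divisible by 10: 39 − 3 = 36; dropped labels = 2 × 36 = 72.
Actual frame index = 71528 − 72 = 71456.

71456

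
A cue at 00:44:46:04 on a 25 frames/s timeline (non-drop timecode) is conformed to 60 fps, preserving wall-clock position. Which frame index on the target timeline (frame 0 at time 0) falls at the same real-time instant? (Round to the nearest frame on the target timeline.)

Source frame index: (0×3600 + 44×60 + 46) × 25 + 4 = 67154.
Real time: 67154 / (25) = 67154/25 s.
Target frame: (67154/25) × (60) = 805848/5 ≈ 161169.600 → 161170.

frame 161170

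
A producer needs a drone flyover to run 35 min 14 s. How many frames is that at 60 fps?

126840 frames

35 min 14 s = 2114 s.
Frames = 2114 × 60 = 126840.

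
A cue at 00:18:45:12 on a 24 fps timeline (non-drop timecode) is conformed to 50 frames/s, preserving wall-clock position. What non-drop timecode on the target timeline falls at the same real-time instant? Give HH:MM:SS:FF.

00:18:45:25

Source frame index: (0×3600 + 18×60 + 45) × 24 + 12 = 27012.
Real time: 27012 / (24) = 2251/2 s.
Target frame: (2251/2) × (50) = 56275.
At 50 labels/s: frame 56275 → 00:18:45:25.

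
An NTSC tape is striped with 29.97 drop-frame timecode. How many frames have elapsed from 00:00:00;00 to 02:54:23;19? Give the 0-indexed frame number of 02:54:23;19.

313595

As if non-drop at 30 labels/s: (2 × 3600 + 54 × 60 + 23) × 30 + 19 = 313909.
Minute boundaries passed: 174; those not divisible by 10: 174 − 17 = 157; dropped labels = 2 × 157 = 314.
Actual frame index = 313909 − 314 = 313595.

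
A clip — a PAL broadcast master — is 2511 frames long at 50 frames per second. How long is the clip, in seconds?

50.22 seconds

Running time = 2511 / (50) = 50.22 s.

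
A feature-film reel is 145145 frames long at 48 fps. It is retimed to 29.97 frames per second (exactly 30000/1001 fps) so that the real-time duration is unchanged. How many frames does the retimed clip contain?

Target frames = source frames × (target rate / source rate) = 145145 × (30000/1001)/(48) = 145145 × 625/1001 = 90625.

90625 frames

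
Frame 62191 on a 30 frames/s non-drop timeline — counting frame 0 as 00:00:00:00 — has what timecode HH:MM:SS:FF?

00:34:33:01

62191 ÷ 30 = 2073 full seconds, remainder 1 frame.
2073 s = 0 h 34 min 33 s.
Timecode: 00:34:33:01.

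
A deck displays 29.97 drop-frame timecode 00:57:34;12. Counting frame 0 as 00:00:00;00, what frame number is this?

As if non-drop at 30 labels/s: (0 × 3600 + 57 × 60 + 34) × 30 + 12 = 103632.
Minute boundaries passed: 57; those not divisible by 10: 57 − 5 = 52; dropped labels = 2 × 52 = 104.
Actual frame index = 103632 − 104 = 103528.

103528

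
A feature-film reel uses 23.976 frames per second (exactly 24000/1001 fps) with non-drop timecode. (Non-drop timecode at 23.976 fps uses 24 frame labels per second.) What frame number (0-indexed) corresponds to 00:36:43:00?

frame 52872

Total seconds to the label: (0 × 3600 + 36 × 60 + 43) = 2203.
Frame index = 2203 × 24 + 0 = 52872.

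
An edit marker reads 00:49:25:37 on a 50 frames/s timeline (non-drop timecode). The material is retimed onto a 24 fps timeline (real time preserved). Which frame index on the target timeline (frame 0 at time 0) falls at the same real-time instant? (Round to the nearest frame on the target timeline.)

Source frame index: (0×3600 + 49×60 + 25) × 50 + 37 = 148287.
Real time: 148287 / (50) = 148287/50 s.
Target frame: (148287/50) × (24) = 1779444/25 ≈ 71177.760 → 71178.

frame 71178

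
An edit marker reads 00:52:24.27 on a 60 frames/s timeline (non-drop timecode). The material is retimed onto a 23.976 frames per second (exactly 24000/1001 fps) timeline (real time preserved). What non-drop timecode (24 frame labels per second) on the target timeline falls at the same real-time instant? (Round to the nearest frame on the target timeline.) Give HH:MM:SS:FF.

00:52:21:07

Source frame index: (0×3600 + 52×60 + 24) × 60 + 27 = 188667.
Real time: 188667 / (60) = 62889/20 s.
Target frame: (62889/20) × (24000/1001) = 75466800/1001 ≈ 75391.409 → 75391.
At 24 labels/s: frame 75391 → 00:52:21:07.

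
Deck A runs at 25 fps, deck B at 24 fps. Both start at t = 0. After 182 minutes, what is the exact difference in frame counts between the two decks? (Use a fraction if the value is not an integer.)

10920 frames

182 min = 10920 s.
A emits 25 × 10920 = 273000 frames; B emits 24 × 10920 = 262080.
Difference = 10920 frames; B is behind A.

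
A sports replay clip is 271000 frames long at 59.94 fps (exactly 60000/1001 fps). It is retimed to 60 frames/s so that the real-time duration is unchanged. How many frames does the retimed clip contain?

271271 frames

Target frames = source frames × (target rate / source rate) = 271000 × (60)/(60000/1001) = 271000 × 1001/1000 = 271271.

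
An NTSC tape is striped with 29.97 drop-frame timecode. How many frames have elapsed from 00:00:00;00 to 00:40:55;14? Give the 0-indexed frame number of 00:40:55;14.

73592

Complete 10-minute blocks: 4, each 17982 frames → 71928.
Remaining 0 whole minutes in the current block: 0 frames.
Within the current minute: 55 × 30 + 14 = 1664. Total = 71928 + 0 + 1664 = 73592.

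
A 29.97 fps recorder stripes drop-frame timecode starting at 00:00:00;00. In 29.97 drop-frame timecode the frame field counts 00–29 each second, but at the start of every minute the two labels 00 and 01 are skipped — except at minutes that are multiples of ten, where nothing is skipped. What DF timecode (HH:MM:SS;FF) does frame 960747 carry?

08:54:16;29

Ten DF minutes hold 17982 frames, so frame 960747 lies in block 53 (frames 953046–971027) with 7701 frames into that block.
The block's first minute is 1800 frames and the rest 1798 each; 7701 frames reaches minute 4, so 53 × 18 + 4 × 2 = 962 labels have been skipped so far.
Adding those back, label number 960747 + 962 = 961709 at 30 labels/s is 32056 s + 29 f = 8 h 54 min 16 s frame 29, i.e. 08:54:16;29.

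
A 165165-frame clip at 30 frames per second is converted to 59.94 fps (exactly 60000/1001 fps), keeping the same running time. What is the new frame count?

330000 frames

Target frames = source frames × (target rate / source rate) = 165165 × (60000/1001)/(30) = 165165 × 2000/1001 = 330000.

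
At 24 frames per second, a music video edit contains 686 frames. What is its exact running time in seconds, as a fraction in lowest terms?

343/12 seconds

Running time = 686 ÷ (24) = 686 × 1/24 = 343/12 s.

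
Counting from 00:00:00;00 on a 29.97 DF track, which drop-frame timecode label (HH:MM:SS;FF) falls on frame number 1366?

Each 10-minute DF block holds 10 × 60 × 30 − 9 × 2 = 17982 frames. 1366 ÷ 17982 → 0 full blocks, remainder 1366.
Within the partial block the first minute is 1800 frames and each further minute 1798, so 0 further minute boundaries passed. Total skipped labels = 18 × 0 + 2 × 0 = 0.
Non-drop label index = 1366 + 0 = 1366; at 30 labels/s that is 00:00:45:16, i.e. DF 00:00:45;16.

00:00:45;16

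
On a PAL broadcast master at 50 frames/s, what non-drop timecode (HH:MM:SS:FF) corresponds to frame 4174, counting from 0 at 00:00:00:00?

4174 ÷ 50 = 83 full seconds, remainder 24 frames.
83 s = 0 h 1 min 23 s.
Timecode: 00:01:23:24.

00:01:23:24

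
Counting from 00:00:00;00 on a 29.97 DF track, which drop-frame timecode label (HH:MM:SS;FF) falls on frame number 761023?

07:03:12;25

Ten DF minutes hold 17982 frames, so frame 761023 lies in block 42 (frames 755244–773225) with 5779 frames into that block.
The block's first minute is 1800 frames and the rest 1798 each; 5779 frames reaches minute 3, so 42 × 18 + 3 × 2 = 762 labels have been skipped so far.
Adding those back, label number 761023 + 762 = 761785 at 30 labels/s is 25392 s + 25 f = 7 h 3 min 12 s frame 25, i.e. 07:03:12;25.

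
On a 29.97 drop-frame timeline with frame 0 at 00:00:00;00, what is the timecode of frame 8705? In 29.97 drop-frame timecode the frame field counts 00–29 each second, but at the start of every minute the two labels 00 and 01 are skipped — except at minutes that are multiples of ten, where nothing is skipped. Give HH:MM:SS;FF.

Each 10-minute DF block holds 10 × 60 × 30 − 9 × 2 = 17982 frames. 8705 ÷ 17982 → 0 full blocks, remainder 8705.
Within the partial block the first minute is 1800 frames and each further minute 1798, so 4 further minute boundaries passed. Total skipped labels = 18 × 0 + 2 × 4 = 8.
Non-drop label index = 8705 + 8 = 8713; at 30 labels/s that is 00:04:50:13, i.e. DF 00:04:50;13.

00:04:50;13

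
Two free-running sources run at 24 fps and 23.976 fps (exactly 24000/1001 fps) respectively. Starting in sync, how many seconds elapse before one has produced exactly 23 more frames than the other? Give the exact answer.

The gap grows by |24000/1001 − 24| = 24/1001 frames per second.
Time for a 23-frame gap: 23 ÷ (24/1001) = 23023/24 s.

23023/24 seconds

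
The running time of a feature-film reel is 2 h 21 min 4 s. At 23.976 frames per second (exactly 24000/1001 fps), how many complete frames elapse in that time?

2 h 21 min 4 s = 8464 s.
Frames = 8464 × 24000/1001 = 203136000/1001 ≈ 202933.0669.
Complete frames: 202933.

202933 frames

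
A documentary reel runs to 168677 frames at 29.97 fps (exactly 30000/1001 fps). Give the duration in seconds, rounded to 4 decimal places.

5628.1892 seconds

Running time = 168677 × 1001/30000 = 168845677/30000 s ≈ 5628.1892 s.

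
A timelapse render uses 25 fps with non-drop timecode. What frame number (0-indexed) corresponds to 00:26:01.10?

39035

Total seconds to the label: (0 × 3600 + 26 × 60 + 1) = 1561.
Frame index = 1561 × 25 + 10 = 39035.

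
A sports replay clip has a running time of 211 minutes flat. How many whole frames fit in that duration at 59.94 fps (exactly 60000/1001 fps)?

211 min = 12660 s.
Frames = 12660 × 60000/1001 = 759600000/1001 ≈ 758841.1588.
Complete frames: 758841.

758841 frames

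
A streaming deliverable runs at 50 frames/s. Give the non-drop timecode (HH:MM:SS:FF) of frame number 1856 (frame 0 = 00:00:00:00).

1856 ÷ 50 = 37 full seconds, remainder 6 frames.
37 s = 0 h 0 min 37 s.
Timecode: 00:00:37:06.

00:00:37:06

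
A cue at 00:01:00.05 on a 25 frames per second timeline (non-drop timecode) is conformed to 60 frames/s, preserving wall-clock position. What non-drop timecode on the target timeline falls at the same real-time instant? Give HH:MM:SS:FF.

00:01:00:12

Source frame index: (0×3600 + 1×60 + 0) × 25 + 5 = 1505.
Real time: 1505 / (25) = 301/5 s.
Target frame: (301/5) × (60) = 3612.
At 60 labels/s: frame 3612 → 00:01:00:12.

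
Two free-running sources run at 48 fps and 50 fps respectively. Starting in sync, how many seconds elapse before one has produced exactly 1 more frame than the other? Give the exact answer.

The gap grows by |50 − 48| = 2 frames per second.
Time for a 1-frame gap: 1 ÷ (2) = 0.5 s.

0.5 seconds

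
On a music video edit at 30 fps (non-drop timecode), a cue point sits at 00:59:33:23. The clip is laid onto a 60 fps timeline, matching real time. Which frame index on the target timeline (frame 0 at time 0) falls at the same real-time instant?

frame 214426

Source frame index: (0×3600 + 59×60 + 33) × 30 + 23 = 107213.
Real time: 107213 / (30) = 107213/30 s.
Target frame: (107213/30) × (60) = 214426.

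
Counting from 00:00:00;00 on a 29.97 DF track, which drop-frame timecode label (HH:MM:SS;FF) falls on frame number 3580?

00:01:59;12

Each 10-minute DF block holds 10 × 60 × 30 − 9 × 2 = 17982 frames. 3580 ÷ 17982 → 0 full blocks, remainder 3580.
Within the partial block the first minute is 1800 frames and each further minute 1798, so 1 further minute boundary passed. Total skipped labels = 18 × 0 + 2 × 1 = 2.
Non-drop label index = 3580 + 2 = 3582; at 30 labels/s that is 00:01:59:12, i.e. DF 00:01:59;12.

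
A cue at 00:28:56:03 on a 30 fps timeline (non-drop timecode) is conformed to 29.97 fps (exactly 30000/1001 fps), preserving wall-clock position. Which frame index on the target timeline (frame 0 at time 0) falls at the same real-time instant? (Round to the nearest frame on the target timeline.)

Source frame index: (0×3600 + 28×60 + 56) × 30 + 3 = 52083.
Real time: 52083 / (30) = 17361/10 s.
Target frame: (17361/10) × (30000/1001) = 52083000/1001 ≈ 52030.969 → 52031.

frame 52031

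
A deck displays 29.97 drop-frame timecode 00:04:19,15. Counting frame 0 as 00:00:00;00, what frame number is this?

7777

Complete 10-minute blocks: 0, each 17982 frames → 0.
Remaining 4 whole minutes in the current block: 1800 + 3 × 1798 = 7194 frames.
Within the current minute: 19 × 30 + 15 − 2 = 583 (labels ;00/;01 skipped at this minute). Total = 0 + 7194 + 583 = 7777.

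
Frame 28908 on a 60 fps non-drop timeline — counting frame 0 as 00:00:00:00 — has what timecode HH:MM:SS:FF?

28908 ÷ 60 = 481 full seconds, remainder 48 frames.
481 s = 0 h 8 min 1 s.
Timecode: 00:08:01:48.

00:08:01:48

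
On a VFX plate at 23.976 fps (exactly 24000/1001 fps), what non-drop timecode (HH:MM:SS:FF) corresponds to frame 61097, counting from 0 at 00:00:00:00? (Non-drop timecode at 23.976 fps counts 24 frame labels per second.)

61097 ÷ 24 = 2545 full seconds, remainder 17 frames.
2545 s = 0 h 42 min 25 s.
Timecode: 00:42:25:17.

00:42:25:17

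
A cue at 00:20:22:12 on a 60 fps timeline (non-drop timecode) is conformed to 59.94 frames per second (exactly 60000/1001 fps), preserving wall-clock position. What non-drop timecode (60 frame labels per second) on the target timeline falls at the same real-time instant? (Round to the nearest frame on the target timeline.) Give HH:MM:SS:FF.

00:20:20:59

Source frame index: (0×3600 + 20×60 + 22) × 60 + 12 = 73332.
Real time: 73332 / (60) = 6111/5 s.
Target frame: (6111/5) × (60000/1001) = 10476000/143 ≈ 73258.741 → 73259.
At 60 labels/s: frame 73259 → 00:20:20:59.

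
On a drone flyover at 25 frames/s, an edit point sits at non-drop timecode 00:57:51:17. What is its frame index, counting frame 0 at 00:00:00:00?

86792

Total seconds to the label: (0 × 3600 + 57 × 60 + 51) = 3471.
Frame index = 3471 × 25 + 17 = 86792.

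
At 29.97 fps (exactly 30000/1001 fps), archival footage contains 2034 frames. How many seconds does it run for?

Running time = 2034 / (30000/1001) = 67.8678 s.

67.8678 seconds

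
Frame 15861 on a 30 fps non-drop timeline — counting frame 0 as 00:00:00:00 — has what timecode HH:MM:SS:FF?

00:08:48:21

15861 ÷ 30 = 528 full seconds, remainder 21 frames.
528 s = 0 h 8 min 48 s.
Timecode: 00:08:48:21.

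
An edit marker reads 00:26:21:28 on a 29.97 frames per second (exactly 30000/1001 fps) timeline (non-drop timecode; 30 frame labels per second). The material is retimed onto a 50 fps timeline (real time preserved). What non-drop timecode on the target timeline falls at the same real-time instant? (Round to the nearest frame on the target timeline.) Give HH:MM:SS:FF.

00:26:23:26

Source frame index: (0×3600 + 26×60 + 21) × 30 + 28 = 47458.
Real time: 47458 / (30000/1001) = 23752729/15000 s.
Target frame: (23752729/15000) × (50) = 23752729/300 ≈ 79175.763 → 79176.
At 50 labels/s: frame 79176 → 00:26:23:26.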